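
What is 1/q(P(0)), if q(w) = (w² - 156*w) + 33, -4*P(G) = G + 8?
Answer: 1/349 ≈ 0.0028653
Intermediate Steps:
P(G) = -2 - G/4 (P(G) = -(G + 8)/4 = -(8 + G)/4 = -2 - G/4)
q(w) = 33 + w² - 156*w
1/q(P(0)) = 1/(33 + (-2 - ¼*0)² - 156*(-2 - ¼*0)) = 1/(33 + (-2 + 0)² - 156*(-2 + 0)) = 1/(33 + (-2)² - 156*(-2)) = 1/(33 + 4 + 312) = 1/349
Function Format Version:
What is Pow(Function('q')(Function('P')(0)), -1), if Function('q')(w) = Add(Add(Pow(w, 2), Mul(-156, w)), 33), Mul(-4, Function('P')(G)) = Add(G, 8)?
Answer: Rational(1, 349) ≈ 0.0028653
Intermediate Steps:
Function('P')(G) = Add(-2, Mul(Rational(-1, 4), G)) (Function('P')(G) = Mul(Rational(-1, 4), Add(G, 8)) = Mul(Rational(-1, 4), Add(8, G)) = Add(-2, Mul(Rational(-1, 4), G)))
Function('q')(w) = Add(33, Pow(w, 2), Mul(-156, w))
Pow(Function('q')(Function('P')(0)), -1) = Pow(Add(33, Pow(Add(-2, Mul(Rational(-1, 4), 0)), 2), Mul(-156, Add(-2, Mul(Rational(-1, 4), 0)))), -1) = Pow(Add(33, Pow(Add(-2, 0), 2), Mul(-156, Add(-2, 0))), -1) = Pow(Add(33, Pow(-2, 2), Mul(-156, -2)), -1) = Pow(Add(33, 4, 312), -1) = Pow(349, -1) = Rational(1, 349)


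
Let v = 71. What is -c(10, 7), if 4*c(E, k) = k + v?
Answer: -39/2 ≈ -19.500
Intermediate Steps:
c(E, k) = 71/4 + k/4 (c(E, k) = (k + 71)/4 = (71 + k)/4 = 71/4 + k/4)
-c(10, 7) = -(71/4 + (¼)*7) = -(71/4 + 7/4) = -1*39/2 = -39/2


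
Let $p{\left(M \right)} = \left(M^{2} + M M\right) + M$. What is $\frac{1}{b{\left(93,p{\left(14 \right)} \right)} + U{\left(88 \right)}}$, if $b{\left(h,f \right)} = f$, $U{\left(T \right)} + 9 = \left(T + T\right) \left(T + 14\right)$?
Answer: $\frac{1}{18349} \approx 5.4499 \cdot 10^{-5}$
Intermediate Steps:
$U{\left(T \right)} = -9 + 2 T \left(14 + T\right)$ ($U{\left(T \right)} = -9 + \left(T + T\right) \left(T + 14\right) = -9 + 2 T \left(14 + T\right)$)
$p{\left(M \right)} = M + 2 M^{2}$ ($p{\left(M \right)} = \left(M^{2} + M^{2}\right) + M = 2 M^{2} + M = M + 2 M^{2}$)
$\frac{1}{b{\left(93,p{\left(14 \right)} \right)} + U{\left(88 \right)}} = \frac{1}{14 \left(1 + 2 \cdot 14\right) + \left(-9 + 2 \cdot 88^{2} + 28 \cdot 88\right)} = \frac{1}{14 \left(1 + 28\right) + \left(-9 + 2 \cdot 7744 + 2464\right)} = \frac{1}{14 \cdot 29 + \left(-9 + 15488 + 2464\right)} = \frac{1}{406 + 17943} = \frac{1}{18349}$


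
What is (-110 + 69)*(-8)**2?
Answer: -2624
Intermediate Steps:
(-110 + 69)*(-8)**2 = -41*64 = -2624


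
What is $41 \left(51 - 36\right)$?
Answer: $615$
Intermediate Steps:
$41 \left(51 - 36\right) = 41 \cdot 15 = 615$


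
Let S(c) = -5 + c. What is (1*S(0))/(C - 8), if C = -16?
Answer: 5/24 ≈ 0.20833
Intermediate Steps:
(1*S(0))/(C - 8) = (1*(-5 + 0))/(-16 - 8) = (1*(-5))/(-24) = -5*(-1/24) = 5/24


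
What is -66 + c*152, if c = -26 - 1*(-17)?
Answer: -1434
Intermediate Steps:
c = -9 (c = -26 + 17 = -9)
-66 + c*152 = -66 - 9*152 = -66 - 1368 = -1434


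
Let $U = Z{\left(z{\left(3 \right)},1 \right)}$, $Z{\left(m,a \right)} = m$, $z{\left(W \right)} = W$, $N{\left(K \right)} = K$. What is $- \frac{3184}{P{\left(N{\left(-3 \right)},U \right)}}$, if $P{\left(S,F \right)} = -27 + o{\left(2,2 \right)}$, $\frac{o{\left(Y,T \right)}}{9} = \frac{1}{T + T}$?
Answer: $\frac{12736}{99} \approx 128.65$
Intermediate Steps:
$o{\left(Y,T \right)} = \frac{9}{2 T}$ ($o{\left(Y,T \right)} = \frac{9}{T + T} = \frac{9}{2 T}$)
$U = 3$
$P{\left(S,F \right)} = - \frac{99}{4}$ ($P{\left(S,F \right)} = -27 + \frac{9}{2 \cdot 2} = -27 + \frac{9}{2} \cdot \frac{1}{2} = -27 + \frac{9}{4} = - \frac{99}{4}$)
$- \frac{3184}{P{\left(N{\left(-3 \right)},U \right)}} = - \frac{3184}{- \frac{99}{4}} = \left(-3184\right) \left(- \frac{4}{99}\right) = \frac{12736}{99}$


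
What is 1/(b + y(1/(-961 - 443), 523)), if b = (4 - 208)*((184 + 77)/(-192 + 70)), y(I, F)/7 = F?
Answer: 61/249943 ≈ 0.00024406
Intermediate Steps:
y(I, F) = 7*F
b = 26622/61 (b = -53244/(-122) = -53244*(-1)/122 = -204*(-261/122) = 26622/61 ≈ 436.43)
1/(b + y(1/(-961 - 443), 523)) = 1/(26622/61 + 7*523) = 1/(26622/61 + 3661) = 1/(249943/61) = 61/249943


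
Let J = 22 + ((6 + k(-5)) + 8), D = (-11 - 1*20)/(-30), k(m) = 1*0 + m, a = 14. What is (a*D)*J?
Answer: 6727/15 ≈ 448.47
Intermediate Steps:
k(m) = m (k(m) = 0 + m = m)
D = 31/30 (D = (-11 - 20)*(-1/30) = -31*(-1/30) = 31/30 ≈ 1.0333)
J = 31 (J = 22 + ((6 - 5) + 8) = 22 + (1 + 8) = 22 + 9 = 31)
(a*D)*J = (14*(31/30))*31 = (217/15)*31 = 6727/15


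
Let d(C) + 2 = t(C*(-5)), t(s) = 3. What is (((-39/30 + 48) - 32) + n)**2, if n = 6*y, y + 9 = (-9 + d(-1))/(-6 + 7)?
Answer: 762129/100 ≈ 7621.3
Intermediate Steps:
d(C) = 1 (d(C) = -2 + 3 = 1)
y = -17 (y = -9 + (-9 + 1)/(-6 + 7) = -9 - 8/1 = -9 - 8*1 = -9 - 8 = -17)
n = -102 (n = 6*(-17) = -102)
(((-39/30 + 48) - 32) + n)**2 = (((-39/30 + 48) - 32) - 102)**2 = (((-39*1/30 + 48) - 32) - 102)**2 = (((-13/10 + 48) - 32) - 102)**2 = ((467/10 - 32) - 102)**2 = (147/10 - 102)**2 = (-873/10)**2 = 762129/100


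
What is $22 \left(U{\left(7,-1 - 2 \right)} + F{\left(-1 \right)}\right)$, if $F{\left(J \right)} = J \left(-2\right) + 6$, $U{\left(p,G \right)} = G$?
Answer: $110$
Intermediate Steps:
$F{\left(J \right)} = 6 - 2 J$ ($F{\left(J \right)} = - 2 J + 6 = 6 - 2 J$)
$22 \left(U{\left(7,-1 - 2 \right)} + F{\left(-1 \right)}\right) = 22 \left(\left(-1 - 2\right) + \left(6 - -2\right)\right) = 22 \left(-3 + \left(6 + 2\right)\right) = 22 \left(-3 + 8\right) = 22 \cdot 5 = 110$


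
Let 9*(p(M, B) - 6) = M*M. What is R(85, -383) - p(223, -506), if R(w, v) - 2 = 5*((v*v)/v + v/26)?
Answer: -1759235/234 ≈ -7518.1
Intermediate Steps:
p(M, B) = 6 + M**2/9 (p(M, B) = 6 + (M*M)/9 = 6 + M**2/9)
R(w, v) = 2 + 135*v/26 (R(w, v) = 2 + 5*((v*v)/v + v/26) = 2 + 5*(v**2/v + v*(1/26)) = 2 + 5*(v + v/26) = 2 + 5*(27*v/26) = 2 + 135*v/26)
R(85, -383) - p(223, -506) = (2 + (135/26)*(-383)) - (6 + (1/9)*223**2) = (2 - 51705/26) - (6 + (1/9)*49729) = -51653/26 - (6 + 49729/9) = -51653/26 - 1*49783/9 = -51653/26 - 49783/9 = -1759235/234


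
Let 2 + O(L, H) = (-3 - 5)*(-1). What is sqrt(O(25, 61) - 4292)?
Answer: I*sqrt(4286) ≈ 65.468*I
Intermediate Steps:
O(L, H) = 6 (O(L, H) = -2 + (-3 - 5)*(-1) = -2 - 8*(-1) = -2 + 8 = 6)
sqrt(O(25, 61) - 4292) = sqrt(6 - 4292) = sqrt(-4286) = I*sqrt(4286)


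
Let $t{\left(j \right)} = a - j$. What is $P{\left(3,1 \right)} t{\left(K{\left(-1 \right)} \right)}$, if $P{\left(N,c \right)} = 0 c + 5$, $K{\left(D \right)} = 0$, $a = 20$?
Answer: $100$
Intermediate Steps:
$P{\left(N,c \right)} = 5$ ($P{\left(N,c \right)} = 0 + 5 = 5$)
$t{\left(j \right)} = 20 - j$
$P{\left(3,1 \right)} t{\left(K{\left(-1 \right)} \right)} = 5 \left(20 - 0\right) = 5 \left(20 + 0\right) = 5 \cdot 20 = 100$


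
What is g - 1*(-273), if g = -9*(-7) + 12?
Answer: 348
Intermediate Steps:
g = 75 (g = 63 + 12 = 75)
g - 1*(-273) = 75 - 1*(-273) = 75 + 273 = 348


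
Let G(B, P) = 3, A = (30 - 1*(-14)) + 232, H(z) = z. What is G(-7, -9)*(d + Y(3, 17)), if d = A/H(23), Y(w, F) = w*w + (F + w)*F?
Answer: 1083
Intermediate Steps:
A = 276 (A = (30 + 14) + 232 = 44 + 232 = 276)
Y(w, F) = w² + F*(F + w)
d = 12 (d = 276/23 = 276*(1/23) = 12)
G(-7, -9)*(d + Y(3, 17)) = 3*(12 + (17² + 3² + 17*3)) = 3*(12 + (289 + 9 + 51)) = 3*(12 + 349) = 3*361 = 1083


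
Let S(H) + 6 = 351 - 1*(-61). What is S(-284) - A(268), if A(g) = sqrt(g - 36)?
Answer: 406 - 2*sqrt(58) ≈ 390.77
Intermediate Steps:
S(H) = 406 (S(H) = -6 + (351 - 1*(-61)) = -6 + (351 + 61) = -6 + 412 = 406)
A(g) = sqrt(-36 + g)
S(-284) - A(268) = 406 - sqrt(-36 + 268) = 406 - sqrt(232) = 406 - 2*sqrt(58)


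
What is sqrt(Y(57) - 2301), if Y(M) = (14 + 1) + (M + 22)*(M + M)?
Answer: 8*sqrt(105) ≈ 81.976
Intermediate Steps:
Y(M) = 15 + 2*M*(22 + M) (Y(M) = 15 + (22 + M)*(2*M) = 15 + 2*M*(22 + M))
sqrt(Y(57) - 2301) = sqrt((15 + 2*57**2 + 44*57) - 2301) = sqrt((15 + 2*3249 + 2508) - 2301) = sqrt((15 + 6498 + 2508) - 2301) = sqrt(9021 - 2301) = sqrt(6720) = 8*sqrt(105)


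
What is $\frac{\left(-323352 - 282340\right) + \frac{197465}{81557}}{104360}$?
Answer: $- \frac{49398224979}{8511288520} \approx -5.8038$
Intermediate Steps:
$\frac{\left(-323352 - 282340\right) + \frac{197465}{81557}}{104360} = \left(-605692 + 197465 \cdot \frac{1}{81557}\right) \frac{1}{104360} = \left(-605692 + \frac{197465}{81557}\right) \frac{1}{104360} = \left(- \frac{49398224979}{81557}\right) \frac{1}{104360} = - \frac{49398224979}{8511288520}$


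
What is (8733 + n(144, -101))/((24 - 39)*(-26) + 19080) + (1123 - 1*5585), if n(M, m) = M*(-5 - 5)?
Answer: -2632359/590 ≈ -4461.6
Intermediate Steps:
n(M, m) = -10*M (n(M, m) = M*(-10) = -10*M)
(8733 + n(144, -101))/((24 - 39)*(-26) + 19080) + (1123 - 1*5585) = (8733 - 10*144)/((24 - 39)*(-26) + 19080) + (1123 - 1*5585) = (8733 - 1440)/(-15*(-26) + 19080) + (1123 - 5585) = 7293/(390 + 19080) - 4462 = 7293/19470 - 4462 = 7293*(1/19470) - 4462 = 221/590 - 4462 = -2632359/590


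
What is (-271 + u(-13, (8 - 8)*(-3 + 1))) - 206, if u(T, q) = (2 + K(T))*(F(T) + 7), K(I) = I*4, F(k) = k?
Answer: -177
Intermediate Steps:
K(I) = 4*I
u(T, q) = (2 + 4*T)*(7 + T) (u(T, q) = (2 + 4*T)*(T + 7) = (2 + 4*T)*(7 + T))
(-271 + u(-13, (8 - 8)*(-3 + 1))) - 206 = (-271 + (14 + 4*(-13)² + 30*(-13))) - 206 = (-271 + (14 + 4*169 - 390)) - 206 = (-271 + (14 + 676 - 390)) - 206 = (-271 + 300) - 206 = 29 - 206 = -177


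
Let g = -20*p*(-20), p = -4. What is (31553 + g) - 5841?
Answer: 24112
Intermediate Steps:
g = -1600 (g = -20*(-4)*(-20) = 80*(-20) = -1600)
(31553 + g) - 5841 = (31553 - 1600) - 5841 = 29953 - 5841 = 24112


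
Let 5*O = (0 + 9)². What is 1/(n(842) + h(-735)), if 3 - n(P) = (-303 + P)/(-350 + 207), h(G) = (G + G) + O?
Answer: -65/94057 ≈ -0.00069107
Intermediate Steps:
O = 81/5 (O = (0 + 9)²/5 = (⅕)*9² = (⅕)*81 = 81/5 ≈ 16.200)
h(G) = 81/5 + 2*G (h(G) = (G + G) + 81/5 = 2*G + 81/5 = 81/5 + 2*G)
n(P) = 126/143 + P/143 (n(P) = 3 - (-303 + P)/(-350 + 207) = 3 - (-303 + P)/(-143) = 3 - (-303 + P)*(-1)/143 = 3 - (303/143 - P/143) = 3 + (-303/143 + P/143) = 126/143 + P/143)
1/(n(842) + h(-735)) = 1/((126/143 + (1/143)*842) + (81/5 + 2*(-735))) = 1/((126/143 + 842/143) + (81/5 - 1470)) = 1/(88/13 - 7269/5) = 1/(-94057/65) = -65/94057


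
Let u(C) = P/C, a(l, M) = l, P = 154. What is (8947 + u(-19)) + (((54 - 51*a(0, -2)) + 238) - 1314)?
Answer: 150421/19 ≈ 7916.9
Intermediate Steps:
u(C) = 154/C
(8947 + u(-19)) + (((54 - 51*a(0, -2)) + 238) - 1314) = (8947 + 154/(-19)) + (((54 - 51*0) + 238) - 1314) = (8947 + 154*(-1/19)) + (((54 + 0) + 238) - 1314) = (8947 - 154/19) + ((54 + 238) - 1314) = 169839/19 + (292 - 1314) = 169839/19 - 1022 = 150421/19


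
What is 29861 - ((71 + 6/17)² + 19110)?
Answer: 1635670/289 ≈ 5659.8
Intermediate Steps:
29861 - ((71 + 6/17)² + 19110) = 29861 - ((1213/17)² + 19110) = 29861 - (1471369/289 + 19110) = 29861 - 1*6994159/289 = 29861 - 6994159/289 = 1635670/289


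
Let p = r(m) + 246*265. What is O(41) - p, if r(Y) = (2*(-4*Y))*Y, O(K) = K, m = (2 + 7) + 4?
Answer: -63797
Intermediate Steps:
m = 13 (m = 9 + 4 = 13)
r(Y) = -8*Y² (r(Y) = (-8*Y)*Y = -8*Y²)
p = 63838 (p = -8*13² + 246*265 = -8*169 + 65190 = -1352 + 65190 = 63838)
O(41) - p = 41 - 1*63838 = 41 - 63838 = -63797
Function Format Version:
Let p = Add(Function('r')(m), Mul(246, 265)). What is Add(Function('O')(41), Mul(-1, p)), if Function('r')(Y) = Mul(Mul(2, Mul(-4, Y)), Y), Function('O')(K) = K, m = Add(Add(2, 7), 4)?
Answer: -63797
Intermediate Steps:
m = 13 (m = Add(9, 4) = 13)
Function('r')(Y) = Mul(-8, Pow(Y, 2)) (Function('r')(Y) = Mul(Mul(-8, Y), Y) = Mul(-8, Pow(Y, 2)))
p = 63838 (p = Add(Mul(-8, Pow(13, 2)), Mul(246, 265)) = Add(Mul(-8, 169), 65190) = Add(-1352, 65190) = 63838)
Add(Function('O')(41), Mul(-1, p)) = Add(41, Mul(-1, 63838)) = Add(41, -63838) = -63797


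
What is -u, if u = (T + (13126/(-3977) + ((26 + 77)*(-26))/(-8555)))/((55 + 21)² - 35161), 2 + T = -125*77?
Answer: -327643325869/999772760475 ≈ -0.32772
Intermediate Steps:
T = -9627 (T = -2 - 125*77 = -2 - 9625 = -9627)
u = 327643325869/999772760475 (u = (-9627 + (13126/(-3977) + ((26 + 77)*(-26))/(-8555)))/((55 + 21)² - 35161) = (-9627 + (13126*(-1/3977) + (103*(-26))*(-1/8555)))/(76² - 35161) = (-9627 + (-13126/3977 - 2678*(-1/8555)))/(5776 - 35161) = (-9627 + (-13126/3977 + 2678/8555))/(-29385) = (-9627 - 101642524/34023235)*(-1/29385) = -327643325869/34023235*(-1/29385) = 327643325869/999772760475 ≈ 0.32772)
-u = -1*327643325869/999772760475 = -327643325869/999772760475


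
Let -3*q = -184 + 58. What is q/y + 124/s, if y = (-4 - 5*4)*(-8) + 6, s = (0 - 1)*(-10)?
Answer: 2081/165 ≈ 12.612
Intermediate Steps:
s = 10 (s = -1*(-10) = 10)
y = 198 (y = (-4 - 20)*(-8) + 6 = -24*(-8) + 6 = 192 + 6 = 198)
q = 42 (q = -(-184 + 58)/3 = -⅓*(-126) = 42)
q/y + 124/s = 42/198 + 124/10 = 42*(1/198) + 124*(⅒) = 7/33 + 62/5 = 2081/165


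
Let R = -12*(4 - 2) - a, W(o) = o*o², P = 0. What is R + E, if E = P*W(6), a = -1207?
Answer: 1183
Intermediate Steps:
W(o) = o³
E = 0 (E = 0*6³ = 0*216 = 0)
R = 1183 (R = -12*(4 - 2) - 1*(-1207) = -12*2 + 1207 = -24 + 1207 = 1183)
R + E = 1183 + 0 = 1183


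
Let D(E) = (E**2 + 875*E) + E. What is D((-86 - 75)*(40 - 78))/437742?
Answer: 21394646/218871 ≈ 97.750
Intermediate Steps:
D(E) = E**2 + 876*E
D((-86 - 75)*(40 - 78))/437742 = (((-86 - 75)*(40 - 78))*(876 + (-86 - 75)*(40 - 78)))/437742 = ((-161*(-38))*(876 - 161*(-38)))*(1/437742) = (6118*(876 + 6118))*(1/437742) = (6118*6994)*(1/437742) = 42789292*(1/437742) = 21394646/218871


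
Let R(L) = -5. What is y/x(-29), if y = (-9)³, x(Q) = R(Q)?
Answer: 729/5 ≈ 145.80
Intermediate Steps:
x(Q) = -5
y = -729
y/x(-29) = -729/(-5) = -729*(-⅕) = 729/5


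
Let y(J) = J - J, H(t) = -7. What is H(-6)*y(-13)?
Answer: 0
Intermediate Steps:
y(J) = 0
H(-6)*y(-13) = -7*0 = 0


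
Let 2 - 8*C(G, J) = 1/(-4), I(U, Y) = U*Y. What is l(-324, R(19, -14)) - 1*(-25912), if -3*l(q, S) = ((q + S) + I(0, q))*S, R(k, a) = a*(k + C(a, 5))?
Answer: -21143041/768 ≈ -27530.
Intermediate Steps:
C(G, J) = 9/32 (C(G, J) = ¼ - ⅛/(-4) = ¼ - ⅛*(-¼) = ¼ + 1/32 = 9/32)
R(k, a) = a*(9/32 + k) (R(k, a) = a*(k + 9/32) = a*(9/32 + k))
l(q, S) = -S*(S + q)/3 (l(q, S) = -((q + S) + 0*q)*S/3 = -((S + q) + 0)*S/3 = -(S + q)*S/3 = -S*(S + q)/3)
l(-324, R(19, -14)) - 1*(-25912) = -(1/32)*(-14)*(9 + 32*19)*((1/32)*(-14)*(9 + 32*19) - 324)/3 - 1*(-25912) = -(1/32)*(-14)*(9 + 608)*((1/32)*(-14)*(9 + 608) - 324)/3 + 25912 = -(1/32)*(-14)*617*((1/32)*(-14)*617 - 324)/3 + 25912 = -⅓*(-4319/16)*(-4319/16 - 324) + 25912 = -⅓*(-4319/16)*(-9503/16) + 25912 = -41043457/768 + 25912 = -21143041/768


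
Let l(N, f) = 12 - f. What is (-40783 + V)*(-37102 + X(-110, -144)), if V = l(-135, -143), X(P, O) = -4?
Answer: 1507542568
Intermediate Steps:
V = 155 (V = 12 - 1*(-143) = 12 + 143 = 155)
(-40783 + V)*(-37102 + X(-110, -144)) = (-40783 + 155)*(-37102 - 4) = -40628*(-37106) = 1507542568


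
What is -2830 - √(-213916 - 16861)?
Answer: -2830 - I*√230777 ≈ -2830.0 - 480.39*I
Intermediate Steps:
-2830 - √(-213916 - 16861) = -2830 - √(-230777) = -2830 - I*√230777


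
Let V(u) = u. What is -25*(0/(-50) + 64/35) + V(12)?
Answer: -236/7 ≈ -33.714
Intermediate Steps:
-25*(0/(-50) + 64/35) + V(12) = -25*(0/(-50) + 64/35) + 12 = -25*(0*(-1/50) + 64*(1/35)) + 12 = -25*(0 + 64/35) + 12 = -25*64/35 + 12 = -320/7 + 12 = -236/7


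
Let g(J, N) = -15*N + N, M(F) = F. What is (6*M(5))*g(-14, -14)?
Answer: 5880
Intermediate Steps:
g(J, N) = -14*N
(6*M(5))*g(-14, -14) = (6*5)*(-14*(-14)) = 30*196 = 5880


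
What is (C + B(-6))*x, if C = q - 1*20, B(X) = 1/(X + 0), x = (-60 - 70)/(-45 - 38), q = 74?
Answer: 20995/249 ≈ 84.317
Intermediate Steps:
x = 130/83 (x = -130/(-83) = -130*(-1/83) = 130/83 ≈ 1.5663)
B(X) = 1/X
C = 54 (C = 74 - 1*20 = 74 - 20 = 54)
(C + B(-6))*x = (54 + 1/(-6))*(130/83) = (54 - ⅙)*(130/83) = (323/6)*(130/83) = 20995/249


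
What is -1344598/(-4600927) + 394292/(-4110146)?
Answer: 1856192691312/9455240852671 ≈ 0.19631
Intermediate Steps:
-1344598/(-4600927) + 394292/(-4110146) = -1344598*(-1/4600927) + 394292*(-1/4110146) = 1344598/4600927 - 197146/2055073 = 1856192691312/9455240852671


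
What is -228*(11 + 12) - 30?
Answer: -5274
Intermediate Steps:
-228*(11 + 12) - 30 = -228*23 - 30 = -19*276 - 30 = -5244 - 30 = -5274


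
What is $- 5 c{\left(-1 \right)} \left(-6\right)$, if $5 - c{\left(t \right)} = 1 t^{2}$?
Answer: $120$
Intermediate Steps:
$c{\left(t \right)} = 5 - t^{2}$ ($c{\left(t \right)} = 5 - 1 t^{2} = 5 - t^{2}$)
$- 5 c{\left(-1 \right)} \left(-6\right) = - 5 \left(5 - \left(-1\right)^{2}\right) \left(-6\right) = - 5 \left(5 - 1\right) \left(-6\right) = \left(-5\right) 4 \left(-6\right) = \left(-20\right) \left(-6\right) = 120$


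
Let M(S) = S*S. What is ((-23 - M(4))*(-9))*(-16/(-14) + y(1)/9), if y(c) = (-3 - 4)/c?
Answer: 897/7 ≈ 128.14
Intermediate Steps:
M(S) = S²
y(c) = -7/c
((-23 - M(4))*(-9))*(-16/(-14) + y(1)/9) = ((-23 - 1*4²)*(-9))*(-16/(-14) - 7/1/9) = ((-23 - 1*16)*(-9))*(-16*(-1/14) - 7*1*(⅑)) = ((-23 - 16)*(-9))*(8/7 - 7*⅑) = (-39*(-9))*(8/7 - 7/9) = 351*(23/63) = 897/7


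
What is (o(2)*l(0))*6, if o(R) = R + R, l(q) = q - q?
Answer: 0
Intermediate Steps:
l(q) = 0
o(R) = 2*R
(o(2)*l(0))*6 = ((2*2)*0)*6 = (4*0)*6 = 0*6 = 0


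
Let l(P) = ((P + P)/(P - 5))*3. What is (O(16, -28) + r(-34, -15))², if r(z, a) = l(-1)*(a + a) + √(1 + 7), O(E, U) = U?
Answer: 3372 - 232*√2 ≈ 3043.9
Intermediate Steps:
l(P) = 6*P/(-5 + P) (l(P) = ((2*P)/(-5 + P))*3 = (2*P/(-5 + P))*3 = 6*P/(-5 + P))
r(z, a) = 2*a + 2*√2 (r(z, a) = (6*(-1)/(-5 - 1))*(a + a) + √(1 + 7) = (6*(-1)/(-6))*(2*a) + √8 = (6*(-1)*(-⅙))*(2*a) + 2*√2 = 1*(2*a) + 2*√2 = 2*a + 2*√2)
(O(16, -28) + r(-34, -15))² = (-28 + (2*(-15) + 2*√2))² = (-28 + (-30 + 2*√2))² = (-58 + 2*√2)²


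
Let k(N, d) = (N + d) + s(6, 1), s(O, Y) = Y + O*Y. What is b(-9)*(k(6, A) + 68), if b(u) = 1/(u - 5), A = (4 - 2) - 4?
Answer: -79/14 ≈ -5.6429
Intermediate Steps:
A = -2 (A = 2 - 4 = -2)
k(N, d) = 7 + N + d (k(N, d) = (N + d) + 1*(1 + 6) = (N + d) + 1*7 = (N + d) + 7 = 7 + N + d)
b(u) = 1/(-5 + u)
b(-9)*(k(6, A) + 68) = ((7 + 6 - 2) + 68)/(-5 - 9) = (11 + 68)/(-14) = -1/14*79 = -79/14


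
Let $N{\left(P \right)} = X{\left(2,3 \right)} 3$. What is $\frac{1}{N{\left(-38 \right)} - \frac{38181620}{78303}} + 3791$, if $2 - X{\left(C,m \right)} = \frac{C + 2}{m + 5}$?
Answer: $\frac{286821266177}{75658513} \approx 3791.0$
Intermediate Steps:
$X{\left(C,m \right)} = 2 - \frac{2 + C}{5 + m}$ ($X{\left(C,m \right)} = 2 - \frac{C + 2}{m + 5} = 2 - \frac{2 + C}{5 + m}$)
$N{\left(P \right)} = \frac{9}{2}$ ($N{\left(P \right)} = \frac{8 - 2 + 2 \cdot 3}{5 + 3} \cdot 3 = \frac{8 - 2 + 6}{8} \cdot 3 = \frac{1}{8} \cdot 12 \cdot 3 = \frac{3}{2} \cdot 3 = \frac{9}{2}$)
$\frac{1}{N{\left(-38 \right)} - \frac{38181620}{78303}} + 3791 = \frac{1}{\frac{9}{2} - \frac{38181620}{78303}} + 3791 = \frac{1}{- \frac{75658513}{156606}} + 3791 = - \frac{156606}{75658513} + 3791 = \frac{286821266177}{75658513}$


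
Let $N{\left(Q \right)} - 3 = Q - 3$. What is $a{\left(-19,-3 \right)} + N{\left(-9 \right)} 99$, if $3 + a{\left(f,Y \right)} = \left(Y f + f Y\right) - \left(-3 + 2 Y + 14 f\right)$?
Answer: $-505$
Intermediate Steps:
$a{\left(f,Y \right)} = - 14 f - 2 Y + 2 Y f$ ($a{\left(f,Y \right)} = -3 - \left(-3 + 2 Y + 14 f - Y f - f Y\right) = -3 - \left(-3 + 2 Y + 14 f - 2 Y f\right) = -3 + \left(3 - 14 f - 2 Y + 2 Y f\right) = - 14 f - 2 Y + 2 Y f$)
$N{\left(Q \right)} = Q$ ($N{\left(Q \right)} = 3 + \left(Q - 3\right) = 3 + \left(-3 + Q\right) = Q$)
$a{\left(-19,-3 \right)} + N{\left(-9 \right)} 99 = \left(\left(-14\right) \left(-19\right) - -6 + 2 \left(-3\right) \left(-19\right)\right) - 891 = \left(266 + 6 + 114\right) - 891 = 386 - 891 = -505$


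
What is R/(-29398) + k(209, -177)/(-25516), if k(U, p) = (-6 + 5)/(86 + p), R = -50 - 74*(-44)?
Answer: -3722110167/34130431244 ≈ -0.10906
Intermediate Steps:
R = 3206 (R = -50 + 3256 = 3206)
k(U, p) = -1/(86 + p)
R/(-29398) + k(209, -177)/(-25516) = 3206/(-29398) - 1/(86 - 177)/(-25516) = 3206*(-1/29398) - 1/(-91)*(-1/25516) = -1603/14699 - 1*(-1/91)*(-1/25516) = -1603/14699 + (1/91)*(-1/25516) = -1603/14699 - 1/2321956 = -3722110167/34130431244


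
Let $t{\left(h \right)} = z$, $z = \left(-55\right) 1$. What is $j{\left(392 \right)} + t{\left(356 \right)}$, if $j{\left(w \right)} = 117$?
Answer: $62$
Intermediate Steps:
$z = -55$
$t{\left(h \right)} = -55$
$j{\left(392 \right)} + t{\left(356 \right)} = 117 - 55 = 62$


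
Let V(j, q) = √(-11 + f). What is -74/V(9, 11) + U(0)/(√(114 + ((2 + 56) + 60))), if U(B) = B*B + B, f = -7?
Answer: 37*I*√2/3 ≈ 17.442*I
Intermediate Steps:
V(j, q) = 3*I*√2 (V(j, q) = √(-11 - 7) = √(-18) = 3*I*√2)
U(B) = B + B² (U(B) = B² + B = B + B²)
-74/V(9, 11) + U(0)/(√(114 + ((2 + 56) + 60))) = -74*(-I*√2/6) + (0*(1 + 0))/(√(114 + ((2 + 56) + 60))) = -(-37)*I*√2/3 + (0*1)/(√(114 + (58 + 60))) = 37*I*√2/3 + 0/(√(114 + 118)) = 37*I*√2/3 + 0/(√232) = 37*I*√2/3 + 0/((2*√58)) = 37*I*√2/3 + 0*(√58/116) = 37*I*√2/3 + 0 = 37*I*√2/3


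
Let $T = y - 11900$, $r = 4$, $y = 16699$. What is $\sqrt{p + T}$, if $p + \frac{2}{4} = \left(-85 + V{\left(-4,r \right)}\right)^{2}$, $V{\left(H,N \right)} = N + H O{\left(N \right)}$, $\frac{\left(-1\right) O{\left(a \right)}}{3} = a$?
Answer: $\frac{5 \sqrt{942}}{2} \approx 76.73$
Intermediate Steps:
$O{\left(a \right)} = - 3 a$
$V{\left(H,N \right)} = N - 3 H N$ ($V{\left(H,N \right)} = N + H \left(- 3 N\right) = N - 3 H N$)
$T = 4799$ ($T = 16699 - 11900 = 4799$)
$p = \frac{2177}{2}$ ($p = - \frac{1}{2} + \left(-85 + 4 \left(1 - -12\right)\right)^{2} = - \frac{1}{2} + \left(-85 + 4 \left(1 + 12\right)\right)^{2} = - \frac{1}{2} + \left(-85 + 4 \cdot 13\right)^{2} = - \frac{1}{2} + \left(-85 + 52\right)^{2} = - \frac{1}{2} + \left(-33\right)^{2} = - \frac{1}{2} + 1089 = \frac{2177}{2} \approx 1088.5$)
$\sqrt{p + T} = \sqrt{\frac{2177}{2} + 4799} = \sqrt{\frac{11775}{2}} = \frac{5 \sqrt{942}}{2}$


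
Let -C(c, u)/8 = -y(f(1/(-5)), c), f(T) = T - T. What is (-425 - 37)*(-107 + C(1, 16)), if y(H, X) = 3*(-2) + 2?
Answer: 64218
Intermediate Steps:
f(T) = 0
y(H, X) = -4 (y(H, X) = -6 + 2 = -4)
C(c, u) = -32 (C(c, u) = -(-8)*(-4) = -8*4 = -32)
(-425 - 37)*(-107 + C(1, 16)) = (-425 - 37)*(-107 - 32) = -462*(-139) = 64218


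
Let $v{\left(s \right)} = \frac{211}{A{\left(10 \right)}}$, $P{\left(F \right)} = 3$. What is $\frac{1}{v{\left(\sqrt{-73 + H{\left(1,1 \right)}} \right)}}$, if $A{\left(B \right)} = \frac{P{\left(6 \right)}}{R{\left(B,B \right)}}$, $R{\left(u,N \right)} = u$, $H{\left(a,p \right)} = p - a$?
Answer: $\frac{3}{2110} \approx 0.0014218$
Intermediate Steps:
$A{\left(B \right)} = \frac{3}{B}$
$v{\left(s \right)} = \frac{2110}{3}$ ($v{\left(s \right)} = \frac{211}{3 \cdot \frac{1}{10}} = \frac{211}{\frac{3}{10}} = 211 \cdot \frac{10}{3} = \frac{2110}{3}$)
$\frac{1}{v{\left(\sqrt{-73 + H{\left(1,1 \right)}} \right)}} = \frac{1}{\frac{2110}{3}} = \frac{3}{2110}$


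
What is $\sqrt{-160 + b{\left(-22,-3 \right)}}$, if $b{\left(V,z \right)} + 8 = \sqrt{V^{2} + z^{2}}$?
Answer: $\sqrt{-168 + \sqrt{493}} \approx 12.075 i$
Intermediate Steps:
$b{\left(V,z \right)} = -8 + \sqrt{V^{2} + z^{2}}$
$\sqrt{-160 + b{\left(-22,-3 \right)}} = \sqrt{-160 - \left(8 - \sqrt{\left(-22\right)^{2} + \left(-3\right)^{2}}\right)} = \sqrt{-160 - \left(8 - \sqrt{484 + 9}\right)} = \sqrt{-160 - \left(8 - \sqrt{493}\right)} = \sqrt{-168 + \sqrt{493}}$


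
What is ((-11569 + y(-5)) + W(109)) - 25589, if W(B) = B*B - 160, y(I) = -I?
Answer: -25432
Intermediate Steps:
W(B) = -160 + B² (W(B) = B² - 160 = -160 + B²)
((-11569 + y(-5)) + W(109)) - 25589 = ((-11569 - 1*(-5)) + (-160 + 109²)) - 25589 = ((-11569 + 5) + (-160 + 11881)) - 25589 = (-11564 + 11721) - 25589 = 157 - 25589 = -25432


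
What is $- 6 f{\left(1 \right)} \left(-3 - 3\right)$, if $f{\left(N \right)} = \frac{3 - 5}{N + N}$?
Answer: $-36$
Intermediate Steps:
$f{\left(N \right)} = - \frac{1}{N}$ ($f{\left(N \right)} = - \frac{2}{2 N} = - 2 \frac{1}{2 N} = - \frac{1}{N}$)
$- 6 f{\left(1 \right)} \left(-3 - 3\right) = - 6 \left(- 1^{-1}\right) \left(-3 - 3\right) = - 6 \left(\left(-1\right) 1\right) \left(-3 - 3\right) = \left(-6\right) \left(-1\right) \left(-6\right) = 6 \left(-6\right) = -36$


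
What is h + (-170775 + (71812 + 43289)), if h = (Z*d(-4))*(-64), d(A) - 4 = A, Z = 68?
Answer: -55674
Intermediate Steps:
d(A) = 4 + A
h = 0 (h = (68*(4 - 4))*(-64) = (68*0)*(-64) = 0*(-64) = 0)
h + (-170775 + (71812 + 43289)) = 0 + (-170775 + (71812 + 43289)) = 0 + (-170775 + 115101) = 0 - 55674 = -55674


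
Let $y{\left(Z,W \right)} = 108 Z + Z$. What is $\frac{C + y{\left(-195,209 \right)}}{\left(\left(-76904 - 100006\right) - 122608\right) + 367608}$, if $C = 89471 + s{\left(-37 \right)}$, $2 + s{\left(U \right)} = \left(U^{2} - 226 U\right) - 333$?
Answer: $\frac{38806}{34045} \approx 1.1398$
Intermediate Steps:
$s{\left(U \right)} = -335 + U^{2} - 226 U$ ($s{\left(U \right)} = -2 - \left(333 - U^{2} + 226 U\right) = -335 + U^{2} - 226 U$)
$C = 98867$ ($C = 89471 - \left(-8027 - 1369\right) = 89471 + \left(-335 + 1369 + 8362\right) = 89471 + 9396 = 98867$)
$y{\left(Z,W \right)} = 109 Z$
$\frac{C + y{\left(-195,209 \right)}}{\left(\left(-76904 - 100006\right) - 122608\right) + 367608} = \frac{98867 + 109 \left(-195\right)}{\left(\left(-76904 - 100006\right) - 122608\right) + 367608} = \frac{98867 - 21255}{\left(-176910 - 122608\right) + 367608} = \frac{77612}{-299518 + 367608} = \frac{77612}{68090} = 77612 \cdot \frac{1}{68090} = \frac{38806}{34045}$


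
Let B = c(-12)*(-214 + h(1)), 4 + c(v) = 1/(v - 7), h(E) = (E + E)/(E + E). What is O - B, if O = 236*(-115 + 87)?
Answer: -141953/19 ≈ -7471.2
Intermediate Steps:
h(E) = 1 (h(E) = (2*E)/((2*E)) = (2*E)*(1/(2*E)) = 1)
O = -6608 (O = 236*(-28) = -6608)
c(v) = -4 + 1/(-7 + v) (c(v) = -4 + 1/(v - 7) = -4 + 1/(-7 + v))
B = 16401/19 (B = ((29 - 4*(-12))/(-7 - 12))*(-214 + 1) = ((29 + 48)/(-19))*(-213) = -1/19*77*(-213) = -77/19*(-213) = 16401/19 ≈ 863.21)
O - B = -6608 - 1*16401/19 = -6608 - 16401/19 = -141953/19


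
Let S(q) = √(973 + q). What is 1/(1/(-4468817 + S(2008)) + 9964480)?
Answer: 198993907807701967023/1982870814471645566923722881 + √2981/1982870814471645566923722881 ≈ 1.0036e-7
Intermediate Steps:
1/(1/(-4468817 + S(2008)) + 9964480) = 1/(1/(-4468817 + √(973 + 2008)) + 9964480) = 1/(1/(-4468817 + √2981) + 9964480) = 1/(9964480 + 1/(-4468817 + √2981))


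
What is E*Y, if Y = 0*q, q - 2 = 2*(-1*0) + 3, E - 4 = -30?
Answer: 0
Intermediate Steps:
E = -26 (E = 4 - 30 = -26)
q = 5 (q = 2 + (2*(-1*0) + 3) = 2 + (2*0 + 3) = 2 + (0 + 3) = 2 + 3 = 5)
Y = 0 (Y = 0*5 = 0)
E*Y = -26*0 = 0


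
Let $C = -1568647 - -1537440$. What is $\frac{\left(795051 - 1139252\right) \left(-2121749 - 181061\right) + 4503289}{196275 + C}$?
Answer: $\frac{792634008099}{165068} \approx 4.8019 \cdot 10^{6}$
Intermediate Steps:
$C = -31207$ ($C = -1568647 + 1537440 = -31207$)
$\frac{\left(795051 - 1139252\right) \left(-2121749 - 181061\right) + 4503289}{196275 + C} = \frac{\left(795051 - 1139252\right) \left(-2121749 - 181061\right) + 4503289}{196275 - 31207} = \frac{\left(-344201\right) \left(-2302810\right) + 4503289}{165068} = \left(792629504810 + 4503289\right) \frac{1}{165068} = 792634008099 \cdot \frac{1}{165068} = \frac{792634008099}{165068}$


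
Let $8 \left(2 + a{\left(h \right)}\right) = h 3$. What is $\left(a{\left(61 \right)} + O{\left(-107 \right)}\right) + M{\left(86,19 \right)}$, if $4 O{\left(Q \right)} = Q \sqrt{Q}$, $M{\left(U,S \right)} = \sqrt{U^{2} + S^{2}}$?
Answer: $\frac{167}{8} + \sqrt{7757} - \frac{107 i \sqrt{107}}{4} \approx 108.95 - 276.7 i$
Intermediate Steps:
$a{\left(h \right)} = -2 + \frac{3 h}{8}$ ($a{\left(h \right)} = -2 + \frac{h 3}{8} = -2 + \frac{3 h}{8}$)
$M{\left(U,S \right)} = \sqrt{S^{2} + U^{2}}$
$O{\left(Q \right)} = \frac{Q^{\frac{3}{2}}}{4}$ ($O{\left(Q \right)} = \frac{Q \sqrt{Q}}{4} = \frac{Q^{\frac{3}{2}}}{4}$)
$\left(a{\left(61 \right)} + O{\left(-107 \right)}\right) + M{\left(86,19 \right)} = \left(\left(-2 + \frac{3}{8} \cdot 61\right) + \frac{\left(-107\right)^{\frac{3}{2}}}{4}\right) + \sqrt{19^{2} + 86^{2}} = \left(\left(-2 + \frac{183}{8}\right) + \frac{\left(-107\right) i \sqrt{107}}{4}\right) + \sqrt{361 + 7396} = \left(\frac{167}{8} - \frac{107 i \sqrt{107}}{4}\right) + \sqrt{7757} = \frac{167}{8} + \sqrt{7757} - \frac{107 i \sqrt{107}}{4}$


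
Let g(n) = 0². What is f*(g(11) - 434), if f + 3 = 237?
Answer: -101556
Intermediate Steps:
f = 234 (f = -3 + 237 = 234)
g(n) = 0
f*(g(11) - 434) = 234*(0 - 434) = 234*(-434) = -101556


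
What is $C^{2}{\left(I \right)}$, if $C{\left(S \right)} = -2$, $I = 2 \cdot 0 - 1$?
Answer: $4$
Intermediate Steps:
$I = -1$ ($I = 0 - 1 = -1$)
$C^{2}{\left(I \right)} = \left(-2\right)^{2} = 4$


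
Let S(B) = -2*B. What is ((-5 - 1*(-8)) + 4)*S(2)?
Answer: -28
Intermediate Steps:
((-5 - 1*(-8)) + 4)*S(2) = ((-5 - 1*(-8)) + 4)*(-2*2) = ((-5 + 8) + 4)*(-4) = (3 + 4)*(-4) = 7*(-4) = -28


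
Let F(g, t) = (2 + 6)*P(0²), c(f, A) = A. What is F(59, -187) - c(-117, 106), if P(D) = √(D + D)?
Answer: -106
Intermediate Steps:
P(D) = √2*√D (P(D) = √(2*D) = √2*√D)
F(g, t) = 0 (F(g, t) = (2 + 6)*(√2*√(0²)) = 8*(√2*√0) = 8*(√2*0) = 8*0 = 0)
F(59, -187) - c(-117, 106) = 0 - 1*106 = 0 - 106 = -106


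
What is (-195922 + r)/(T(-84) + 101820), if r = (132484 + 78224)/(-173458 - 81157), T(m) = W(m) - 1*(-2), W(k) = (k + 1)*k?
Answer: -24942445369/13850292155 ≈ -1.8009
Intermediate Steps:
W(k) = k*(1 + k) (W(k) = (1 + k)*k = k*(1 + k))
T(m) = 2 + m*(1 + m) (T(m) = m*(1 + m) - 1*(-2) = m*(1 + m) + 2 = 2 + m*(1 + m))
r = -210708/254615 (r = 210708/(-254615) = 210708*(-1/254615) = -210708/254615 ≈ -0.82756)
(-195922 + r)/(T(-84) + 101820) = (-195922 - 210708/254615)/((2 - 84*(1 - 84)) + 101820) = -49884890738/(254615*((2 - 84*(-83)) + 101820)) = -49884890738/(254615*((2 + 6972) + 101820)) = -49884890738/(254615*(6974 + 101820)) = -49884890738/254615/108794 = -49884890738/254615*1/108794 = -24942445369/13850292155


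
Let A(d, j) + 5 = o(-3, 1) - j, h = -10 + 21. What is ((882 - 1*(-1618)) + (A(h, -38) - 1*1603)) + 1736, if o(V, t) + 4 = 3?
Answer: 2665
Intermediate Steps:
o(V, t) = -1 (o(V, t) = -4 + 3 = -1)
h = 11
A(d, j) = -6 - j (A(d, j) = -5 + (-1 - j) = -6 - j)
((882 - 1*(-1618)) + (A(h, -38) - 1*1603)) + 1736 = ((882 - 1*(-1618)) + ((-6 - 1*(-38)) - 1*1603)) + 1736 = ((882 + 1618) + ((-6 + 38) - 1603)) + 1736 = (2500 + (32 - 1603)) + 1736 = (2500 - 1571) + 1736 = 929 + 1736 = 2665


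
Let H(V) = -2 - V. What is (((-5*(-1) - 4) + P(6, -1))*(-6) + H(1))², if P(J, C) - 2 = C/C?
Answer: 729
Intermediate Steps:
P(J, C) = 3 (P(J, C) = 2 + C/C = 2 + 1 = 3)
(((-5*(-1) - 4) + P(6, -1))*(-6) + H(1))² = (((-5*(-1) - 4) + 3)*(-6) + (-2 - 1*1))² = (((5 - 4) + 3)*(-6) + (-2 - 1))² = ((1 + 3)*(-6) - 3)² = (4*(-6) - 3)² = (-24 - 3)² = (-27)² = 729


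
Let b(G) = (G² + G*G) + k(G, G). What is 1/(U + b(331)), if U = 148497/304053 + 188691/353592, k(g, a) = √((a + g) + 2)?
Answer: 31268455995124273021424424/6851638477183822676867222070337 - 285396355938501643392*√166/6851638477183822676867222070337 ≈ 4.5631e-6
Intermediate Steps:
k(g, a) = √(2 + a + g)
b(G) = √(2 + 2*G) + 2*G² (b(G) = (G² + G*G) + √(2 + G + G) = (G² + G²) + √(2 + 2*G) = 2*G² + √(2 + 2*G) = √(2 + 2*G) + 2*G²)
U = 12208823983/11945634264 (U = 148497*(1/304053) + 188691*(1/353592) = 49499/101351 + 62897/117864 = 12208823983/11945634264 ≈ 1.0220)
1/(U + b(331)) = 1/(12208823983/11945634264 + (√(2 + 2*331) + 2*331²)) = 1/(12208823983/11945634264 + (√(2 + 662) + 2*109561)) = 1/(12208823983/11945634264 + (√664 + 219122)) = 1/(12208823983/11945634264 + (2*√166 + 219122)) = 1/(12208823983/11945634264 + (219122 + 2*√166)) = 1/(2617563480020191/11945634264 + 2*√166)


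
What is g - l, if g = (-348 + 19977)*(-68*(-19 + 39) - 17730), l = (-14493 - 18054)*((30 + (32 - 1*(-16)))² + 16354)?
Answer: 355571976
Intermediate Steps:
l = -730289586 (l = -32547*((30 + (32 + 16))² + 16354) = -32547*((30 + 48)² + 16354) = -32547*(78² + 16354) = -32547*(6084 + 16354) = -32547*22438 = -730289586)
g = -374717610 (g = 19629*(-68*20 - 17730) = 19629*(-1360 - 17730) = 19629*(-19090) = -374717610)
g - l = -374717610 - 1*(-730289586) = -374717610 + 730289586 = 355571976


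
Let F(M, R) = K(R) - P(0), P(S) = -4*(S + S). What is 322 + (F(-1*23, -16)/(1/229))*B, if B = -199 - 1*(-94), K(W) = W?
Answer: 385042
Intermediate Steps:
P(S) = -8*S
B = -105 (B = -199 + 94 = -105)
F(M, R) = R (F(M, R) = R - (-8)*0 = R - 1*0 = R + 0 = R)
322 + (F(-1*23, -16)/(1/229))*B = 322 - 16/(1/229)*(-105) = 322 - 16/1/229*(-105) = 322 - 16*229*(-105) = 322 - 3664*(-105) = 322 + 384720 = 385042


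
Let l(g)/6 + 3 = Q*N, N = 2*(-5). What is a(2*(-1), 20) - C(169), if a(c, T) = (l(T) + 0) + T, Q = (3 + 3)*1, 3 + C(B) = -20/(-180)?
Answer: -3196/9 ≈ -355.11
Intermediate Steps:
C(B) = -26/9 (C(B) = -3 - 20/(-180) = -3 - 20*(-1/180) = -3 + 1/9 = -26/9)
Q = 6 (Q = 6*1 = 6)
N = -10
l(g) = -378 (l(g) = -18 + 6*(6*(-10)) = -18 + 6*(-60) = -18 - 360 = -378)
a(c, T) = -378 + T (a(c, T) = (-378 + 0) + T = -378 + T)
a(2*(-1), 20) - C(169) = (-378 + 20) - 1*(-26/9) = -358 + 26/9 = -3196/9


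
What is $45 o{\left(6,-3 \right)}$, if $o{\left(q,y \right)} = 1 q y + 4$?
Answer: $-630$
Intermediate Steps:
$o{\left(q,y \right)} = 4 + q y$ ($o{\left(q,y \right)} = q y + 4 = 4 + q y$)
$45 o{\left(6,-3 \right)} = 45 \left(4 + 6 \left(-3\right)\right) = 45 \left(4 - 18\right) = 45 \left(-14\right) = -630$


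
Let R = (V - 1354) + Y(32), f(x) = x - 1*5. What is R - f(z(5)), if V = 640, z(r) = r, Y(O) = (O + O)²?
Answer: 3382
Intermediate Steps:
Y(O) = 4*O² (Y(O) = (2*O)² = 4*O²)
f(x) = -5 + x (f(x) = x - 5 = -5 + x)
R = 3382 (R = (640 - 1354) + 4*32² = -714 + 4*1024 = -714 + 4096 = 3382)
R - f(z(5)) = 3382 - (-5 + 5) = 3382 - 1*0 = 3382 + 0 = 3382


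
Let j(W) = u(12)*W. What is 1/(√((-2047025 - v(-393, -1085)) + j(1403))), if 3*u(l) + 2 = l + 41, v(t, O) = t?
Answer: -I*√2022781/2022781 ≈ -0.00070311*I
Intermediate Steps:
u(l) = 13 + l/3 (u(l) = -⅔ + (l + 41)/3 = -⅔ + (41 + l)/3 = -⅔ + (41/3 + l/3) = 13 + l/3)
j(W) = 17*W (j(W) = (13 + (⅓)*12)*W = (13 + 4)*W = 17*W)
1/(√((-2047025 - v(-393, -1085)) + j(1403))) = 1/(√((-2047025 - 1*(-393)) + 17*1403)) = 1/(√((-2047025 + 393) + 23851)) = 1/(√(-2046632 + 23851)) = 1/(√(-2022781)) = 1/(I*√2022781) = -I*√2022781/2022781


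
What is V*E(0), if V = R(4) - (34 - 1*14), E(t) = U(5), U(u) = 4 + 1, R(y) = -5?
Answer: -125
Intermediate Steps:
U(u) = 5
E(t) = 5
V = -25 (V = -5 - (34 - 1*14) = -5 - (34 - 14) = -5 - 1*20 = -5 - 20 = -25)
V*E(0) = -25*5 = -125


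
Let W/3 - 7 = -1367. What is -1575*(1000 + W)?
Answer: 4851000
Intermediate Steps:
W = -4080 (W = 21 + 3*(-1367) = 21 - 4101 = -4080)
-1575*(1000 + W) = -1575*(1000 - 4080) = -1575*(-3080) = 4851000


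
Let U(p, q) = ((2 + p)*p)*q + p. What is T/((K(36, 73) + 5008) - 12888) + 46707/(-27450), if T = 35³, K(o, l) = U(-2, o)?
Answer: -18393611/2575725 ≈ -7.1411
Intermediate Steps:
U(p, q) = p + p*q*(2 + p) (U(p, q) = (p*(2 + p))*q + p = p*q*(2 + p) + p = p + p*q*(2 + p))
K(o, l) = -2 (K(o, l) = -2*(1 + 2*o - 2*o) = -2*1 = -2)
T = 42875
T/((K(36, 73) + 5008) - 12888) + 46707/(-27450) = 42875/((-2 + 5008) - 12888) + 46707/(-27450) = 42875/(5006 - 12888) + 46707*(-1/27450) = 42875/(-7882) - 15569/9150 = 42875*(-1/7882) - 15569/9150 = -6125/1126 - 15569/9150 = -18393611/2575725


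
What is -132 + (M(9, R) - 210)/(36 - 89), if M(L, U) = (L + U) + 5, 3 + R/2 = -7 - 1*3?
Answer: -6774/53 ≈ -127.81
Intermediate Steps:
R = -26 (R = -6 + 2*(-7 - 1*3) = -6 + 2*(-7 - 3) = -6 + 2*(-10) = -6 - 20 = -26)
M(L, U) = 5 + L + U
-132 + (M(9, R) - 210)/(36 - 89) = -132 + ((5 + 9 - 26) - 210)/(36 - 89) = -132 + (-12 - 210)/(-53) = -132 - 222*(-1/53) = -132 + 222/53 = -6774/53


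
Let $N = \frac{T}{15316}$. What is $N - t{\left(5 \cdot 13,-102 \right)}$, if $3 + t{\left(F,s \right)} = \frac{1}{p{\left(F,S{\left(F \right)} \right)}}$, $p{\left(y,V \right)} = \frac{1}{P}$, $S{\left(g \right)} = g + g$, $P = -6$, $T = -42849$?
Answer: $\frac{94995}{15316} \approx 6.2023$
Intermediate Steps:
$S{\left(g \right)} = 2 g$
$p{\left(y,V \right)} = - \frac{1}{6}$ ($p{\left(y,V \right)} = \frac{1}{-6} = - \frac{1}{6}$)
$t{\left(F,s \right)} = -9$ ($t{\left(F,s \right)} = -3 + \frac{1}{- \frac{1}{6}} = -3 - 6 = -9$)
$N = - \frac{42849}{15316} \approx -2.7977$
$N - t{\left(5 \cdot 13,-102 \right)} = - \frac{42849}{15316} - -9 = - \frac{42849}{15316} + 9 = \frac{94995}{15316}$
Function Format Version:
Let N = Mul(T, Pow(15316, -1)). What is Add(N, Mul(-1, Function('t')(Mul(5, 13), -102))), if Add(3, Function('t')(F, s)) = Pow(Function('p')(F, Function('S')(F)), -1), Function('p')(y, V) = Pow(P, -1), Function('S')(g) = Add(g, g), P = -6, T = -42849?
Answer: Rational(94995, 15316) ≈ 6.2023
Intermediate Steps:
Function('S')(g) = Mul(2, g)
Function('p')(y, V) = Rational(-1, 6) (Function('p')(y, V) = Pow(-6, -1) = Rational(-1, 6))
Function('t')(F, s) = -9 (Function('t')(F, s) = Add(-3, Pow(Rational(-1, 6), -1)) = Add(-3, -6) = -9)
N = Rational(-42849, 15316) (N = Mul(-42849, Pow(15316, -1)) = Mul(-42849, Rational(1, 15316)) = Rational(-42849, 15316) ≈ -2.7977)
Add(N, Mul(-1, Function('t')(Mul(5, 13), -102))) = Add(Rational(-42849, 15316), Mul(-1, -9)) = Add(Rational(-42849, 15316), 9) = Rational(94995, 15316)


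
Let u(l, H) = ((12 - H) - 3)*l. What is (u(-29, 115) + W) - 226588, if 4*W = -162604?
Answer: -264165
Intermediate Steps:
W = -40651 (W = (1/4)*(-162604) = -40651)
u(l, H) = l*(9 - H) (u(l, H) = (9 - H)*l = l*(9 - H))
(u(-29, 115) + W) - 226588 = (-29*(9 - 1*115) - 40651) - 226588 = (-29*(9 - 115) - 40651) - 226588 = (-29*(-106) - 40651) - 226588 = (3074 - 40651) - 226588 = -37577 - 226588 = -264165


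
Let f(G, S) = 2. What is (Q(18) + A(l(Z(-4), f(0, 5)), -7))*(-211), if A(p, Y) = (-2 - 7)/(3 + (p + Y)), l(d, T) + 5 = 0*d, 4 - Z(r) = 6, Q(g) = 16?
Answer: -3587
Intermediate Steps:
Z(r) = -2 (Z(r) = 4 - 1*6 = 4 - 6 = -2)
l(d, T) = -5 (l(d, T) = -5 + 0*d = -5 + 0 = -5)
A(p, Y) = -9/(3 + Y + p) (A(p, Y) = -9/(3 + (Y + p)) = -9/(3 + Y + p))
(Q(18) + A(l(Z(-4), f(0, 5)), -7))*(-211) = (16 - 9/(3 - 7 - 5))*(-211) = (16 - 9/(-9))*(-211) = (16 - 9*(-⅑))*(-211) = (16 + 1)*(-211) = 17*(-211) = -3587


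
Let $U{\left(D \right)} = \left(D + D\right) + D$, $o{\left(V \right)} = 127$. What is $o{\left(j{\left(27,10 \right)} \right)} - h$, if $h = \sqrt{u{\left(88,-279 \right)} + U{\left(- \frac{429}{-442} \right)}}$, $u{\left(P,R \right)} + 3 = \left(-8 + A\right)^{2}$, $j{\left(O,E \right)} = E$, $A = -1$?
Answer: $127 - \frac{\sqrt{93534}}{34} \approx 118.0$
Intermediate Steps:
$u{\left(P,R \right)} = 78$ ($u{\left(P,R \right)} = -3 + \left(-8 - 1\right)^{2} = -3 + \left(-9\right)^{2} = -3 + 81 = 78$)
$U{\left(D \right)} = 3 D$ ($U{\left(D \right)} = 2 D + D = 3 D$)
$h = \frac{\sqrt{93534}}{34}$ ($h = \sqrt{78 + 3 \left(- \frac{429}{-442}\right)} = \sqrt{78 + 3 \left(\left(-429\right) \left(- \frac{1}{442}\right)\right)} = \sqrt{78 + 3 \cdot \frac{33}{34}} = \sqrt{78 + \frac{99}{34}} = \sqrt{\frac{2751}{34}} = \frac{\sqrt{93534}}{34} \approx 8.9951$)
$o{\left(j{\left(27,10 \right)} \right)} - h = 127 - \frac{\sqrt{93534}}{34}$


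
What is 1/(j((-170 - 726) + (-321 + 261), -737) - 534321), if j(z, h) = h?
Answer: -1/535058 ≈ -1.8690e-6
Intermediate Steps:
1/(j((-170 - 726) + (-321 + 261), -737) - 534321) = 1/(-737 - 534321) = 1/(-535058) = -1/535058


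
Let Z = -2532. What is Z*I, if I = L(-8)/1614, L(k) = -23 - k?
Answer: 6330/269 ≈ 23.532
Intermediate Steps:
I = -5/538 (I = (-23 - 1*(-8))/1614 = (-23 + 8)*(1/1614) = -15*1/1614 = -5/538 ≈ -0.0092937)
Z*I = -2532*(-5/538) = 6330/269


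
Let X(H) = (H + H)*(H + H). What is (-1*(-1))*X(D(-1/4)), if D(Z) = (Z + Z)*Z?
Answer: 1/16 ≈ 0.062500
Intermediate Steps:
D(Z) = 2*Z² (D(Z) = (2*Z)*Z = 2*Z²)
X(H) = 4*H² (X(H) = (2*H)*(2*H) = 4*H²)
(-1*(-1))*X(D(-1/4)) = (-1*(-1))*(4*(2*(-1/4)²)²) = 1*(4*(2*(-1*¼)²)²) = 1*(4*(2*(-¼)²)²) = 1*(4*(2*(1/16))²) = 1*(4*(⅛)²) = 1*(4*(1/64)) = 1*(1/16) = 1/16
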